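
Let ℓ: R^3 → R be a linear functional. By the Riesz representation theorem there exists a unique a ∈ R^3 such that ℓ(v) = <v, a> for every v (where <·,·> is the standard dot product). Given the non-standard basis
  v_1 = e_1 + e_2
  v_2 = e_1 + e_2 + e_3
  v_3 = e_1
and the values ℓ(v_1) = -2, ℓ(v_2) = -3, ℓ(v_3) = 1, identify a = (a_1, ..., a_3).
a = (1, -3, -1)

Write a = (a_1, ..., a_3) in the standard basis. For each basis vector v_i, ℓ(v_i) = <v_i, a> is a linear equation in the a_j's. Collect the n equations into a matrix system V a = ℓ, where row i of V is v_i (expressed in the standard basis). Since V is invertible (lower-triangular with 1s on the diagonal, up to permutation), solve by back-substitution:
  V =
[[1, 1, 0],
 [1, 1, 1],
 [1, 0, 0]]
  V a = (-2, -3, 1)
Solving gives a = (1, -3, -1).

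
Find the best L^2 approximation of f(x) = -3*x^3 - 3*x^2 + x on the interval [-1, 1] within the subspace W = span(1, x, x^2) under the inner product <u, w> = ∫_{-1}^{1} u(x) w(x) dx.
g(x) = -3*x^2 - 4*x/5

The best approximation g ∈ W is the orthogonal projection of f onto W. Writing g = a_0 + a_1 x + a_2 x^2, the coefficients solve the normal equations G · a = b where
  G_{ij} = <φ_i, φ_j> and b_i = <f, φ_i>, with φ_0 = 1, φ_1 = x, φ_2 = x^2.
G =
  [2, 0, 2/3]
  [0, 2/3, 0]
  [2/3, 0, 2/5],
b = (-2, -8/15, -6/5).
Solving gives a_0 = 0, a_1 = -4/5, a_2 = -3, so
  g(x) = -3*x^2 - 4*x/5.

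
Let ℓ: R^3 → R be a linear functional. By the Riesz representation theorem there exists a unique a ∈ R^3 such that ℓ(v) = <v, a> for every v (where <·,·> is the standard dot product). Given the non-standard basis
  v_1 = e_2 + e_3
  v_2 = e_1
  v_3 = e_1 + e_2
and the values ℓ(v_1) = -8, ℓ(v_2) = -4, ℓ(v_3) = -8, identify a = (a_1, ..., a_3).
a = (-4, -4, -4)

Write a = (a_1, ..., a_3) in the standard basis. For each basis vector v_i, ℓ(v_i) = <v_i, a> is a linear equation in the a_j's. Collect the n equations into a matrix system V a = ℓ, where row i of V is v_i (expressed in the standard basis). Since V is invertible (lower-triangular with 1s on the diagonal, up to permutation), solve by back-substitution:
  V =
[[0, 1, 1],
 [1, 0, 0],
 [1, 1, 0]]
  V a = (-8, -4, -8)
Solving gives a = (-4, -4, -4).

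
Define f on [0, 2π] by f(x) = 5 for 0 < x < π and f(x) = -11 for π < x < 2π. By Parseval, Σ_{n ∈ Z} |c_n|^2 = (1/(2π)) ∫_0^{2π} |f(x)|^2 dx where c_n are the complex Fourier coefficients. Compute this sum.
Σ |c_n|^2 = 73

Parseval equates the L^2 energy of f (normalised by 1/(2π)) with the ℓ^2 sum of its Fourier coefficients: (1/(2π)) ∫_0^{2π} |f|^2 = Σ |c_n|^2.
Compute the left side: (1/(2π)) [∫_0^π 5^2 dx + ∫_π^{2π} (-11)^2 dx] = (1/(2π)) · (25π + 121π) = (25 + 121)/2 = 73.
So Σ_{n ∈ Z} |c_n|^2 = 73.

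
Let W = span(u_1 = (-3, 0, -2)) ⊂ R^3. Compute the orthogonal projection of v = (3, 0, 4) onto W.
proj_W(v) = (51/13, 0, 34/13)

Set up U = [u_1 | ... | u_1] ∈ R^(3×1). The projector onto W = col(U) is P = U (U^T U)^(-1) U^T.
Compute U^T U =
  [13],
and U^T v = (-17).
Solve U^T U · c = U^T v for the coefficients: c = (-17/13). The projection is proj_W(v) = U c.
Check: (v - proj_W(v)) · u_1 = 0  (should be 0).
Result: proj_W(v) = (51/13, 0, 34/13).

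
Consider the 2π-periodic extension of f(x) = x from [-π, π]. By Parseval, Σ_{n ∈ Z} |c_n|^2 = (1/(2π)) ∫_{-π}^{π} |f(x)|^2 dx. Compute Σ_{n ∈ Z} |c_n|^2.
Σ |c_n|^2 = π^2/3

Expand and integrate term by term over [-π, π]:
  ∫ (x)^2 dx = 1·(2π^3/3); ∫ 2·1·(0)·x dx = 0 (odd integrand); ∫ 0^2 dx = 0·2π.
So (1/(2π)) ∫_{-π}^{π} (x)^2 dx = 1π^2/3 + 0 = π^2/3.
Parseval ⇒ Σ |c_n|^2 = π^2/3.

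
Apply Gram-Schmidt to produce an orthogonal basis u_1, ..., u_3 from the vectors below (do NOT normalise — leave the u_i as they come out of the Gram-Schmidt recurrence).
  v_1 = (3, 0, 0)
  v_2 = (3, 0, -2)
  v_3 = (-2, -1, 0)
Orthogonal basis:
  u_1 = (3, 0, 0)
  u_2 = (0, 0, -2)
  u_3 = (0, -1, 0)

Apply the Gram-Schmidt recurrence
  u_1 = v_1
  u_i = v_i − Σ_{j<i} ((v_i · u_j) / (u_j · u_j)) · u_j.

Step by step this gives:
  u_1 = (3, 0, 0)
  u_2 = (0, 0, -2)
  u_3 = (0, -1, 0)

Orthogonality check:
  u_2 · u_1 = 0 (should be 0)
  u_3 · u_1 = 0 (should be 0)
  u_3 · u_2 = 0 (should be 0)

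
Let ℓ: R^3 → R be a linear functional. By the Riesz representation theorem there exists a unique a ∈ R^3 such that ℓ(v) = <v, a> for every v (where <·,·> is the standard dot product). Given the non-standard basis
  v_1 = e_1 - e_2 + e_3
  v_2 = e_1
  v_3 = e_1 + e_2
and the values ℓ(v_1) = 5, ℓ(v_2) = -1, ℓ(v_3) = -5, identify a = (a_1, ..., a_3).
a = (-1, -4, 2)

Write a = (a_1, ..., a_3) in the standard basis. For each basis vector v_i, ℓ(v_i) = <v_i, a> is a linear equation in the a_j's. Collect the n equations into a matrix system V a = ℓ, where row i of V is v_i (expressed in the standard basis). Since V is invertible (lower-triangular with 1s on the diagonal, up to permutation), solve by back-substitution:
  V =
[[1, -1, 1],
 [1, 0, 0],
 [1, 1, 0]]
  V a = (5, -1, -5)
Solving gives a = (-1, -4, 2).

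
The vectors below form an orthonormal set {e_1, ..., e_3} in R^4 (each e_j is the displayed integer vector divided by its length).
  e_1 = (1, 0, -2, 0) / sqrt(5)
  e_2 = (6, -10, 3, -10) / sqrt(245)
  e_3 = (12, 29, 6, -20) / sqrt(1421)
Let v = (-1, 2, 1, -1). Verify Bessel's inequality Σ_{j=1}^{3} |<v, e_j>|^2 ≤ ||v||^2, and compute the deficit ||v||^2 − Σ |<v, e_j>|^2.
Σ |<v, e_j>|^2 = 178/29; ||v||^2 = 7; deficit = 25/29

Write each e_j = u_j / sqrt(<u_j, u_j>) where u_j is the displayed integer vector. Then <v, e_j> = <v, u_j> / sqrt(<u_j, u_j>), so |<v, e_j>|^2 = <v, u_j>^2 / <u_j, u_j>.
Coefficients: <v, e_1> = -3/sqrt(5), <v, e_2> = -13/sqrt(245), <v, e_3> = 72/sqrt(1421).
Square and sum: Σ |<v, e_j>|^2 = 178/29.
Compute ||v||^2 = v·v = 7.
Deficit = 7 − 178/29 = 25/29 ≥ 0, confirming Bessel's inequality. (The deficit equals ||v − Σ <v,e_j> e_j||^2, the squared distance from v to span{e_j}.)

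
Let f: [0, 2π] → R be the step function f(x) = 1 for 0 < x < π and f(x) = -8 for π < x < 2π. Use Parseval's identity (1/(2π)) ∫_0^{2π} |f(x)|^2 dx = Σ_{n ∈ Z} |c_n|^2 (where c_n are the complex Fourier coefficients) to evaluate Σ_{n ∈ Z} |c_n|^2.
Σ |c_n|^2 = 65/2

Parseval equates the L^2 energy of f (normalised by 1/(2π)) with the ℓ^2 sum of its Fourier coefficients: (1/(2π)) ∫_0^{2π} |f|^2 = Σ |c_n|^2.
Compute the left side: (1/(2π)) [∫_0^π 1^2 dx + ∫_π^{2π} (-8)^2 dx] = (1/(2π)) · (1π + 64π) = (1 + 64)/2 = 65/2.
So Σ_{n ∈ Z} |c_n|^2 = 65/2.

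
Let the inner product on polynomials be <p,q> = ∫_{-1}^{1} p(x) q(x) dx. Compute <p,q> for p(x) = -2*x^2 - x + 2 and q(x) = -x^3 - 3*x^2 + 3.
<p,q> = 34/5

Expand the product: p(x)·q(x) = 2*x^5 + 7*x^4 + x^3 - 12*x^2 - 3*x + 6.
∫_{-1}^{1} of each monomial x^k gives [2/(k+1) if k even, 0 if k odd]. Integrating term-by-term (or equivalently evaluating the antiderivative F(x) = x^6/3 + 7*x^5/5 + x^4/4 - 4*x^3 - 3*x^2/2 + 6*x at the endpoints):
  F(1) − F(−1) = 149/60 − (-259/60) = 34/5.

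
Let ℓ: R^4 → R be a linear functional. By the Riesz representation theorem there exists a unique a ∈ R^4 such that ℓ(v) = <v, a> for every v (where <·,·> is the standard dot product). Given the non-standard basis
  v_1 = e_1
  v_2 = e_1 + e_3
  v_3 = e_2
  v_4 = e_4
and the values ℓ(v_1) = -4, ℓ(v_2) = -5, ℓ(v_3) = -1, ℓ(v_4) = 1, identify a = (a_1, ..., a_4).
a = (-4, -1, -1, 1)

Write a = (a_1, ..., a_4) in the standard basis. For each basis vector v_i, ℓ(v_i) = <v_i, a> is a linear equation in the a_j's. Collect the n equations into a matrix system V a = ℓ, where row i of V is v_i (expressed in the standard basis). Since V is invertible (lower-triangular with 1s on the diagonal, up to permutation), solve by back-substitution:
  V =
[[1, 0, 0, 0],
 [1, 0, 1, 0],
 [0, 1, 0, 0],
 [0, 0, 0, 1]]
  V a = (-4, -5, -1, 1)
Solving gives a = (-4, -1, -1, 1).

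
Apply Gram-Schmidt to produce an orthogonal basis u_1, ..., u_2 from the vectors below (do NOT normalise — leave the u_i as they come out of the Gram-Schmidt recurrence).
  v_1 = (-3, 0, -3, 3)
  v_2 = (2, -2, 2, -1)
Orthogonal basis:
  u_1 = (-3, 0, -3, 3)
  u_2 = (1/3, -2, 1/3, 2/3)

Apply the Gram-Schmidt recurrence
  u_1 = v_1
  u_i = v_i − Σ_{j<i} ((v_i · u_j) / (u_j · u_j)) · u_j.

Step by step this gives:
  u_1 = (-3, 0, -3, 3)
  u_2 = (1/3, -2, 1/3, 2/3)

Orthogonality check:
  u_2 · u_1 = 0 (should be 0)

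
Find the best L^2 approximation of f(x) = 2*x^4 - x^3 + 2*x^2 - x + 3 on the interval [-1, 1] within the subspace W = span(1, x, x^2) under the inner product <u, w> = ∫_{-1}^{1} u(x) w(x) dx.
g(x) = 26*x^2/7 - 8*x/5 + 99/35

The best approximation g ∈ W is the orthogonal projection of f onto W. Writing g = a_0 + a_1 x + a_2 x^2, the coefficients solve the normal equations G · a = b where
  G_{ij} = <φ_i, φ_j> and b_i = <f, φ_i>, with φ_0 = 1, φ_1 = x, φ_2 = x^2.
G =
  [2, 0, 2/3]
  [0, 2/3, 0]
  [2/3, 0, 2/5],
b = (122/15, -16/15, 118/35).
Solving gives a_0 = 99/35, a_1 = -8/5, a_2 = 26/7, so
  g(x) = 26*x^2/7 - 8*x/5 + 99/35.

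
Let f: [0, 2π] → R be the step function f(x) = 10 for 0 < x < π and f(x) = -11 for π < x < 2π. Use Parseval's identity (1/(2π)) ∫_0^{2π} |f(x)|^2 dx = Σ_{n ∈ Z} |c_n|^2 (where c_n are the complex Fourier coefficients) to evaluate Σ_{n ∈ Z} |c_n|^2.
Σ |c_n|^2 = 221/2

Parseval equates the L^2 energy of f (normalised by 1/(2π)) with the ℓ^2 sum of its Fourier coefficients: (1/(2π)) ∫_0^{2π} |f|^2 = Σ |c_n|^2.
Compute the left side: (1/(2π)) [∫_0^π 10^2 dx + ∫_π^{2π} (-11)^2 dx] = (1/(2π)) · (100π + 121π) = (100 + 121)/2 = 221/2.
So Σ_{n ∈ Z} |c_n|^2 = 221/2.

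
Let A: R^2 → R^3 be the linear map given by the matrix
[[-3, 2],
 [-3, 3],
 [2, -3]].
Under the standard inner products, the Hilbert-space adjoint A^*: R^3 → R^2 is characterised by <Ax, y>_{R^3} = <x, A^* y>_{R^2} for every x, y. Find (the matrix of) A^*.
A^* = A^T =
[[-3, -3, 2],
 [2, 3, -3]]

For real matrices with standard dot products, the defining identity <Ax, y> = <x, A^* y> gives (Ax)^T y = x^T (A^*) y, i.e. x^T A^T y = x^T (A^*) y. Since this holds for all x, y, we must have A^* = A^T. Therefore
A^* =
[[-3, -3, 2],
 [2, 3, -3]].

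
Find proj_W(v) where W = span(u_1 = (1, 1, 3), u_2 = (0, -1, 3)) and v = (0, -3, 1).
proj_W(v) = (-24/23, -57/23, 27/23)

Set up U = [u_1 | ... | u_2] ∈ R^(3×2). The projector onto W = col(U) is P = U (U^T U)^(-1) U^T.
Compute U^T U =
  [11, 8]
  [8, 10],
and U^T v = (0, 6).
Solve U^T U · c = U^T v for the coefficients: c = (-24/23, 33/23). The projection is proj_W(v) = U c.
Check: (v - proj_W(v)) · u_1 = 0  (should be 0).
Check: (v - proj_W(v)) · u_2 = 0  (should be 0).
Result: proj_W(v) = (-24/23, -57/23, 27/23).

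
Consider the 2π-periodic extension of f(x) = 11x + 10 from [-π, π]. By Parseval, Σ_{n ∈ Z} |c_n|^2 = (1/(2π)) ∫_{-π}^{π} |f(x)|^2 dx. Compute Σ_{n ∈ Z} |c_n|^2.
Σ |c_n|^2 = 121π^2/3 + 100

Expand and integrate term by term over [-π, π]:
  ∫ (11x)^2 dx = 121·(2π^3/3); ∫ 2·11·(10)·x dx = 0 (odd integrand); ∫ 10^2 dx = 100·2π.
So (1/(2π)) ∫_{-π}^{π} (11x + 10)^2 dx = 121π^2/3 + 100 = 121π^2/3 + 100.
Parseval ⇒ Σ |c_n|^2 = 121π^2/3 + 100.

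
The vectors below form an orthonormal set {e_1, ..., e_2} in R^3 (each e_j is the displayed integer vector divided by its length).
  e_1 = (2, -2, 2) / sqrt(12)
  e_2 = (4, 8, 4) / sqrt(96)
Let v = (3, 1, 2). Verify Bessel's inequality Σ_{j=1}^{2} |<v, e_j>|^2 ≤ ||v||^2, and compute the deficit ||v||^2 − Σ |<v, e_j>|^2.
Σ |<v, e_j>|^2 = 27/2; ||v||^2 = 14; deficit = 1/2

Write each e_j = u_j / sqrt(<u_j, u_j>) where u_j is the displayed integer vector. Then <v, e_j> = <v, u_j> / sqrt(<u_j, u_j>), so |<v, e_j>|^2 = <v, u_j>^2 / <u_j, u_j>.
Coefficients: <v, e_1> = 8/sqrt(12), <v, e_2> = 28/sqrt(96).
Square and sum: Σ |<v, e_j>|^2 = 27/2.
Compute ||v||^2 = v·v = 14.
Deficit = 14 − 27/2 = 1/2 ≥ 0, confirming Bessel's inequality. (The deficit equals ||v − Σ <v,e_j> e_j||^2, the squared distance from v to span{e_j}.)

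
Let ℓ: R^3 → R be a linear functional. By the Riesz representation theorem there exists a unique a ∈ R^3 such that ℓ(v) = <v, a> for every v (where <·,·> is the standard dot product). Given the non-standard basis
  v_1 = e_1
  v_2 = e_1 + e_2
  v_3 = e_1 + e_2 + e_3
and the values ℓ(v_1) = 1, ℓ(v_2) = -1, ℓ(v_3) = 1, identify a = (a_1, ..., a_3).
a = (1, -2, 2)

Write a = (a_1, ..., a_3) in the standard basis. For each basis vector v_i, ℓ(v_i) = <v_i, a> is a linear equation in the a_j's. Collect the n equations into a matrix system V a = ℓ, where row i of V is v_i (expressed in the standard basis). Since V is invertible (lower-triangular with 1s on the diagonal, up to permutation), solve by back-substitution:
  V =
[[1, 0, 0],
 [1, 1, 0],
 [1, 1, 1]]
  V a = (1, -1, 1)
Solving gives a = (1, -2, 2).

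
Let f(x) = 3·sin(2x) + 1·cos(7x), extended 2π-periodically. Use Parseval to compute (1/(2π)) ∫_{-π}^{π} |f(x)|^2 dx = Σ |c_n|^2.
Σ |c_n|^2 = 5

Expand |f|^2 and use orthogonality of {sin(nx), cos(mx)} on [-π, π]:
  ∫_{-π}^{π} sin(nx)^2 dx = π, ∫ cos(mx)^2 dx = π, and cross terms integrate to 0.
So ∫_{-π}^{π} f(x)^2 dx = 3^2 · π + 1^2 · π = (9 + 1)π.
Divide by 2π: (9 + 1)/2 = 5.
By Parseval, this equals Σ |c_n|^2.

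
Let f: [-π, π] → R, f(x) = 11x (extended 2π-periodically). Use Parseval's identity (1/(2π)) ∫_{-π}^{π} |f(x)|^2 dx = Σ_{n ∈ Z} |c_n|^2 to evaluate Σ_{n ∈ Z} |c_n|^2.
Σ |c_n|^2 = 121π^2/3

Expand and integrate term by term over [-π, π]:
  ∫ (11x)^2 dx = 121·(2π^3/3); ∫ 2·11·(0)·x dx = 0 (odd integrand); ∫ 0^2 dx = 0·2π.
So (1/(2π)) ∫_{-π}^{π} (11x)^2 dx = 121π^2/3 + 0 = 121π^2/3.
Parseval ⇒ Σ |c_n|^2 = 121π^2/3.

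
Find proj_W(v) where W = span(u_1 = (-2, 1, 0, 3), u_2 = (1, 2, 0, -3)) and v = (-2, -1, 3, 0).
proj_W(v) = (-41/115, -52/115, 0, 21/23)

Set up U = [u_1 | ... | u_2] ∈ R^(4×2). The projector onto W = col(U) is P = U (U^T U)^(-1) U^T.
Compute U^T U =
  [14, -9]
  [-9, 14],
and U^T v = (3, -4).
Solve U^T U · c = U^T v for the coefficients: c = (6/115, -29/115). The projection is proj_W(v) = U c.
Check: (v - proj_W(v)) · u_1 = 0  (should be 0).
Check: (v - proj_W(v)) · u_2 = 0  (should be 0).
Result: proj_W(v) = (-41/115, -52/115, 0, 21/23).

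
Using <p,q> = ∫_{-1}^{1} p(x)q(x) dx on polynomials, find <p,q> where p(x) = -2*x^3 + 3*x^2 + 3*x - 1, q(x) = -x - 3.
<p,q> = -6/5

Expand the product: p(x)·q(x) = 2*x^4 + 3*x^3 - 12*x^2 - 8*x + 3.
∫_{-1}^{1} of each monomial x^k gives [2/(k+1) if k even, 0 if k odd]. Integrating term-by-term (or equivalently evaluating the antiderivative F(x) = 2*x^5/5 + 3*x^4/4 - 4*x^3 - 4*x^2 + 3*x at the endpoints):
  F(1) − F(−1) = -77/20 − (-53/20) = -6/5.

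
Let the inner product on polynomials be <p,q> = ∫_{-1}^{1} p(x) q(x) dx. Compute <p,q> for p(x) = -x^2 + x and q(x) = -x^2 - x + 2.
<p,q> = -8/5

Expand the product: p(x)·q(x) = x^4 - 3*x^2 + 2*x.
∫_{-1}^{1} of each monomial x^k gives [2/(k+1) if k even, 0 if k odd]. Integrating term-by-term (or equivalently evaluating the antiderivative F(x) = x^5/5 - x^3 + x^2 at the endpoints):
  F(1) − F(−1) = 1/5 − (9/5) = -8/5.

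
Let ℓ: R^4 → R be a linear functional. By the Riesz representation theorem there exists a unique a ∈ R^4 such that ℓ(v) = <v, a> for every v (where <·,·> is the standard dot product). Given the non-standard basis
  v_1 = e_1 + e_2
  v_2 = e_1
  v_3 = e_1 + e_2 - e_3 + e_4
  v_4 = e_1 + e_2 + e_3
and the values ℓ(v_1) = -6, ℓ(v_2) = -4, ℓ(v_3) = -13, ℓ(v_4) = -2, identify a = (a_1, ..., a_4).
a = (-4, -2, 4, -3)

Write a = (a_1, ..., a_4) in the standard basis. For each basis vector v_i, ℓ(v_i) = <v_i, a> is a linear equation in the a_j's. Collect the n equations into a matrix system V a = ℓ, where row i of V is v_i (expressed in the standard basis). Since V is invertible (lower-triangular with 1s on the diagonal, up to permutation), solve by back-substitution:
  V =
[[1, 1, 0, 0],
 [1, 0, 0, 0],
 [1, 1, -1, 1],
 [1, 1, 1, 0]]
  V a = (-6, -4, -13, -2)
Solving gives a = (-4, -2, 4, -3).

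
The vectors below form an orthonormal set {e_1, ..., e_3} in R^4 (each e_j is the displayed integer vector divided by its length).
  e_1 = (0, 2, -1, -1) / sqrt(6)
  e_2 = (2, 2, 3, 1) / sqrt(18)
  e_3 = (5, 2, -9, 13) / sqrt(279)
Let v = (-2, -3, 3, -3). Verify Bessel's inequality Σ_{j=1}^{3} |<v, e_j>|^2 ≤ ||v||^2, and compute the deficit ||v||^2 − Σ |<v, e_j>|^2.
Σ |<v, e_j>|^2 = 2882/93; ||v||^2 = 31; deficit = 1/93

Write each e_j = u_j / sqrt(<u_j, u_j>) where u_j is the displayed integer vector. Then <v, e_j> = <v, u_j> / sqrt(<u_j, u_j>), so |<v, e_j>|^2 = <v, u_j>^2 / <u_j, u_j>.
Coefficients: <v, e_1> = -6/sqrt(6), <v, e_2> = -4/sqrt(18), <v, e_3> = -82/sqrt(279).
Square and sum: Σ |<v, e_j>|^2 = 2882/93.
Compute ||v||^2 = v·v = 31.
Deficit = 31 − 2882/93 = 1/93 ≥ 0, confirming Bessel's inequality. (The deficit equals ||v − Σ <v,e_j> e_j||^2, the squared distance from v to span{e_j}.)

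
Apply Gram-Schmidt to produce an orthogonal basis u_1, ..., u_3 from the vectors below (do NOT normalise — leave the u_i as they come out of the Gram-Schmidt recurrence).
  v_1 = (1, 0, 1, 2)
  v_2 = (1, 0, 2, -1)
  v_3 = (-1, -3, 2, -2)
Orthogonal basis:
  u_1 = (1, 0, 1, 2)
  u_2 = (5/6, 0, 11/6, -4/3)
  u_3 = (-9/7, -3, 27/35, 9/35)

Apply the Gram-Schmidt recurrence
  u_1 = v_1
  u_i = v_i − Σ_{j<i} ((v_i · u_j) / (u_j · u_j)) · u_j.

Step by step this gives:
  u_1 = (1, 0, 1, 2)
  u_2 = (5/6, 0, 11/6, -4/3)
  u_3 = (-9/7, -3, 27/35, 9/35)

Orthogonality check:
  u_2 · u_1 = 0 (should be 0)
  u_3 · u_1 = 0 (should be 0)
  u_3 · u_2 = 0 (should be 0)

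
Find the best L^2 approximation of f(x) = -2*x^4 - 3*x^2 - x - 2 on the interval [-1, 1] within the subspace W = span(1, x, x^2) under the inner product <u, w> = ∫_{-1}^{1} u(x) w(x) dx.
g(x) = -33*x^2/7 - x - 64/35

The best approximation g ∈ W is the orthogonal projection of f onto W. Writing g = a_0 + a_1 x + a_2 x^2, the coefficients solve the normal equations G · a = b where
  G_{ij} = <φ_i, φ_j> and b_i = <f, φ_i>, with φ_0 = 1, φ_1 = x, φ_2 = x^2.
G =
  [2, 0, 2/3]
  [0, 2/3, 0]
  [2/3, 0, 2/5],
b = (-34/5, -2/3, -326/105).
Solving gives a_0 = -64/35, a_1 = -1, a_2 = -33/7, so
  g(x) = -33*x^2/7 - x - 64/35.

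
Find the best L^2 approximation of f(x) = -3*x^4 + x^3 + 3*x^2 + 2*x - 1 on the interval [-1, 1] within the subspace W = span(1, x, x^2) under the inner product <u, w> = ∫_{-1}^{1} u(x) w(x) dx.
g(x) = 3*x^2/7 + 13*x/5 - 26/35

The best approximation g ∈ W is the orthogonal projection of f onto W. Writing g = a_0 + a_1 x + a_2 x^2, the coefficients solve the normal equations G · a = b where
  G_{ij} = <φ_i, φ_j> and b_i = <f, φ_i>, with φ_0 = 1, φ_1 = x, φ_2 = x^2.
G =
  [2, 0, 2/3]
  [0, 2/3, 0]
  [2/3, 0, 2/5],
b = (-6/5, 26/15, -34/105).
Solving gives a_0 = -26/35, a_1 = 13/5, a_2 = 3/7, so
  g(x) = 3*x^2/7 + 13*x/5 - 26/35.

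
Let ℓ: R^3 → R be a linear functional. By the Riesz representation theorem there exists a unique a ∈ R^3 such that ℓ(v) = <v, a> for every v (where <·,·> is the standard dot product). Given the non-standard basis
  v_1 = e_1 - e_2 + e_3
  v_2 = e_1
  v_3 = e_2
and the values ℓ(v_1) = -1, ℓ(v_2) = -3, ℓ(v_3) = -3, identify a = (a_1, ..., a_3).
a = (-3, -3, -1)

Write a = (a_1, ..., a_3) in the standard basis. For each basis vector v_i, ℓ(v_i) = <v_i, a> is a linear equation in the a_j's. Collect the n equations into a matrix system V a = ℓ, where row i of V is v_i (expressed in the standard basis). Since V is invertible (lower-triangular with 1s on the diagonal, up to permutation), solve by back-substitution:
  V =
[[1, -1, 1],
 [1, 0, 0],
 [0, 1, 0]]
  V a = (-1, -3, -3)
Solving gives a = (-3, -3, -1).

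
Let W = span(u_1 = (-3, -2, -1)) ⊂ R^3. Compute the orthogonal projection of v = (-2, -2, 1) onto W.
proj_W(v) = (-27/14, -9/7, -9/14)

Set up U = [u_1 | ... | u_1] ∈ R^(3×1). The projector onto W = col(U) is P = U (U^T U)^(-1) U^T.
Compute U^T U =
  [14],
and U^T v = (9).
Solve U^T U · c = U^T v for the coefficients: c = (9/14). The projection is proj_W(v) = U c.
Check: (v - proj_W(v)) · u_1 = 0  (should be 0).
Result: proj_W(v) = (-27/14, -9/7, -9/14).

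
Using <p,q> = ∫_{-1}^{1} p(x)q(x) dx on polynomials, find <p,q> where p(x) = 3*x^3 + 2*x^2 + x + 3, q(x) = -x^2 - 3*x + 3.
<p,q> = 68/5

Expand the product: p(x)·q(x) = -3*x^5 - 11*x^4 + 2*x^3 - 6*x + 9.
∫_{-1}^{1} of each monomial x^k gives [2/(k+1) if k even, 0 if k odd]. Integrating term-by-term (or equivalently evaluating the antiderivative F(x) = -x^6/2 - 11*x^5/5 + x^4/2 - 3*x^2 + 9*x at the endpoints):
  F(1) − F(−1) = 19/5 − (-49/5) = 68/5.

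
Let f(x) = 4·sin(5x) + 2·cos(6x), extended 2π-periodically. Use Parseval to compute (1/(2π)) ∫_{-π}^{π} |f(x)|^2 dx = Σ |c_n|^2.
Σ |c_n|^2 = 10

Expand |f|^2 and use orthogonality of {sin(nx), cos(mx)} on [-π, π]:
  ∫_{-π}^{π} sin(nx)^2 dx = π, ∫ cos(mx)^2 dx = π, and cross terms integrate to 0.
So ∫_{-π}^{π} f(x)^2 dx = 4^2 · π + 2^2 · π = (16 + 4)π.
Divide by 2π: (16 + 4)/2 = 10.
By Parseval, this equals Σ |c_n|^2.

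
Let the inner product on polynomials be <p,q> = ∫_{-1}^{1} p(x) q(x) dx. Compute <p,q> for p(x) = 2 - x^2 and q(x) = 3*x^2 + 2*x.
<p,q> = 14/5

Expand the product: p(x)·q(x) = -3*x^4 - 2*x^3 + 6*x^2 + 4*x.
∫_{-1}^{1} of each monomial x^k gives [2/(k+1) if k even, 0 if k odd]. Integrating term-by-term (or equivalently evaluating the antiderivative F(x) = -3*x^5/5 - x^4/2 + 2*x^3 + 2*x^2 at the endpoints):
  F(1) − F(−1) = 29/10 − (1/10) = 14/5.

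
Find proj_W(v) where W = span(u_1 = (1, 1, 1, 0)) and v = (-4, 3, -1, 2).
proj_W(v) = (-2/3, -2/3, -2/3, 0)

Set up U = [u_1 | ... | u_1] ∈ R^(4×1). The projector onto W = col(U) is P = U (U^T U)^(-1) U^T.
Compute U^T U =
  [3],
and U^T v = (-2).
Solve U^T U · c = U^T v for the coefficients: c = (-2/3). The projection is proj_W(v) = U c.
Check: (v - proj_W(v)) · u_1 = 0  (should be 0).
Result: proj_W(v) = (-2/3, -2/3, -2/3, 0).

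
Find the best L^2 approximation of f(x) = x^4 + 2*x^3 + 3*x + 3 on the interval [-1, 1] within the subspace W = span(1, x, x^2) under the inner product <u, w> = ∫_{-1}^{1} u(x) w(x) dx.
g(x) = 6*x^2/7 + 21*x/5 + 102/35

The best approximation g ∈ W is the orthogonal projection of f onto W. Writing g = a_0 + a_1 x + a_2 x^2, the coefficients solve the normal equations G · a = b where
  G_{ij} = <φ_i, φ_j> and b_i = <f, φ_i>, with φ_0 = 1, φ_1 = x, φ_2 = x^2.
G =
  [2, 0, 2/3]
  [0, 2/3, 0]
  [2/3, 0, 2/5],
b = (32/5, 14/5, 16/7).
Solving gives a_0 = 102/35, a_1 = 21/5, a_2 = 6/7, so
  g(x) = 6*x^2/7 + 21*x/5 + 102/35.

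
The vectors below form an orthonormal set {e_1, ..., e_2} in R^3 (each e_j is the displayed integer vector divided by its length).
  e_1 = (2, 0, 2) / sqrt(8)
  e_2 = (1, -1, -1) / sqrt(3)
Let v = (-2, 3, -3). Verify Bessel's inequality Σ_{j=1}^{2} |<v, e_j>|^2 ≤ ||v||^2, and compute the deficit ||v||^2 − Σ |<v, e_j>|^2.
Σ |<v, e_j>|^2 = 83/6; ||v||^2 = 22; deficit = 49/6

Write each e_j = u_j / sqrt(<u_j, u_j>) where u_j is the displayed integer vector. Then <v, e_j> = <v, u_j> / sqrt(<u_j, u_j>), so |<v, e_j>|^2 = <v, u_j>^2 / <u_j, u_j>.
Coefficients: <v, e_1> = -10/sqrt(8), <v, e_2> = -2/sqrt(3).
Square and sum: Σ |<v, e_j>|^2 = 83/6.
Compute ||v||^2 = v·v = 22.
Deficit = 22 − 83/6 = 49/6 ≥ 0, confirming Bessel's inequality. (The deficit equals ||v − Σ <v,e_j> e_j||^2, the squared distance from v to span{e_j}.)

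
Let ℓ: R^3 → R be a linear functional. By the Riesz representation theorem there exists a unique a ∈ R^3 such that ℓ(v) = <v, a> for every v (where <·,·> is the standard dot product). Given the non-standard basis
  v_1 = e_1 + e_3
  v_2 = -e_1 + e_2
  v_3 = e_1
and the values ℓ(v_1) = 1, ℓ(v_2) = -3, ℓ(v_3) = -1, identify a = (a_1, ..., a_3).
a = (-1, -4, 2)

Write a = (a_1, ..., a_3) in the standard basis. For each basis vector v_i, ℓ(v_i) = <v_i, a> is a linear equation in the a_j's. Collect the n equations into a matrix system V a = ℓ, where row i of V is v_i (expressed in the standard basis). Since V is invertible (lower-triangular with 1s on the diagonal, up to permutation), solve by back-substitution:
  V =
[[1, 0, 1],
 [-1, 1, 0],
 [1, 0, 0]]
  V a = (1, -3, -1)
Solving gives a = (-1, -4, 2).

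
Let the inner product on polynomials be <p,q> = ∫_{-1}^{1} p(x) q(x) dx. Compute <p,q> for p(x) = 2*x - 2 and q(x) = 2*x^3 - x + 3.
<p,q> = -176/15

Expand the product: p(x)·q(x) = 4*x^4 - 4*x^3 - 2*x^2 + 8*x - 6.
∫_{-1}^{1} of each monomial x^k gives [2/(k+1) if k even, 0 if k odd]. Integrating term-by-term (or equivalently evaluating the antiderivative F(x) = 4*x^5/5 - x^4 - 2*x^3/3 + 4*x^2 - 6*x at the endpoints):
  F(1) − F(−1) = -43/15 − (133/15) = -176/15.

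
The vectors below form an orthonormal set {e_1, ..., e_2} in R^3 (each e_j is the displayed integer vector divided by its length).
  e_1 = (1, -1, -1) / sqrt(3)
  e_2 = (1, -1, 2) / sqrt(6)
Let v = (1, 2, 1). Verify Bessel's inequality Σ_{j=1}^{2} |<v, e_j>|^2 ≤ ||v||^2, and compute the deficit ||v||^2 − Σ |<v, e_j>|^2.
Σ |<v, e_j>|^2 = 3/2; ||v||^2 = 6; deficit = 9/2

Write each e_j = u_j / sqrt(<u_j, u_j>) where u_j is the displayed integer vector. Then <v, e_j> = <v, u_j> / sqrt(<u_j, u_j>), so |<v, e_j>|^2 = <v, u_j>^2 / <u_j, u_j>.
Coefficients: <v, e_1> = -2/sqrt(3), <v, e_2> = 1/sqrt(6).
Square and sum: Σ |<v, e_j>|^2 = 3/2.
Compute ||v||^2 = v·v = 6.
Deficit = 6 − 3/2 = 9/2 ≥ 0, confirming Bessel's inequality. (The deficit equals ||v − Σ <v,e_j> e_j||^2, the squared distance from v to span{e_j}.)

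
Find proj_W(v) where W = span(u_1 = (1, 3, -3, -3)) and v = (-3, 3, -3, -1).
proj_W(v) = (9/14, 27/14, -27/14, -27/14)

Set up U = [u_1 | ... | u_1] ∈ R^(4×1). The projector onto W = col(U) is P = U (U^T U)^(-1) U^T.
Compute U^T U =
  [28],
and U^T v = (18).
Solve U^T U · c = U^T v for the coefficients: c = (9/14). The projection is proj_W(v) = U c.
Check: (v - proj_W(v)) · u_1 = 0  (should be 0).
Result: proj_W(v) = (9/14, 27/14, -27/14, -27/14).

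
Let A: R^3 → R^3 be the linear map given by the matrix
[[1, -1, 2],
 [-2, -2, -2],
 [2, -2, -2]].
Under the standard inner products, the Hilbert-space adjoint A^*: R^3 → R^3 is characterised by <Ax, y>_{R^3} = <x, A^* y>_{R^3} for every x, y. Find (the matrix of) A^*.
A^* = A^T =
[[1, -2, 2],
 [-1, -2, -2],
 [2, -2, -2]]

For real matrices with standard dot products, the defining identity <Ax, y> = <x, A^* y> gives (Ax)^T y = x^T (A^*) y, i.e. x^T A^T y = x^T (A^*) y. Since this holds for all x, y, we must have A^* = A^T. Therefore
A^* =
[[1, -2, 2],
 [-1, -2, -2],
 [2, -2, -2]].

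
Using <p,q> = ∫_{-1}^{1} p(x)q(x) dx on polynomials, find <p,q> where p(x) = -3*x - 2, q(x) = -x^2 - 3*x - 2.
<p,q> = 46/3

Expand the product: p(x)·q(x) = 3*x^3 + 11*x^2 + 12*x + 4.
∫_{-1}^{1} of each monomial x^k gives [2/(k+1) if k even, 0 if k odd]. Integrating term-by-term (or equivalently evaluating the antiderivative F(x) = 3*x^4/4 + 11*x^3/3 + 6*x^2 + 4*x at the endpoints):
  F(1) − F(−1) = 173/12 − (-11/12) = 46/3.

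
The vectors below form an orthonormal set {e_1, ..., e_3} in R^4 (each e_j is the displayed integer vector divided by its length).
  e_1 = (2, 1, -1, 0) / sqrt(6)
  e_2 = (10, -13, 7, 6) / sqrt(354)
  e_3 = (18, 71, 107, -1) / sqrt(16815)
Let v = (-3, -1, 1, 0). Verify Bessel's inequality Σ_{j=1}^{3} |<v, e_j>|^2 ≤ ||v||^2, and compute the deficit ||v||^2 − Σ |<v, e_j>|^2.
Σ |<v, e_j>|^2 = 1042/95; ||v||^2 = 11; deficit = 3/95

Write each e_j = u_j / sqrt(<u_j, u_j>) where u_j is the displayed integer vector. Then <v, e_j> = <v, u_j> / sqrt(<u_j, u_j>), so |<v, e_j>|^2 = <v, u_j>^2 / <u_j, u_j>.
Coefficients: <v, e_1> = -8/sqrt(6), <v, e_2> = -10/sqrt(354), <v, e_3> = -18/sqrt(16815).
Square and sum: Σ |<v, e_j>|^2 = 1042/95.
Compute ||v||^2 = v·v = 11.
Deficit = 11 − 1042/95 = 3/95 ≥ 0, confirming Bessel's inequality. (The deficit equals ||v − Σ <v,e_j> e_j||^2, the squared distance from v to span{e_j}.)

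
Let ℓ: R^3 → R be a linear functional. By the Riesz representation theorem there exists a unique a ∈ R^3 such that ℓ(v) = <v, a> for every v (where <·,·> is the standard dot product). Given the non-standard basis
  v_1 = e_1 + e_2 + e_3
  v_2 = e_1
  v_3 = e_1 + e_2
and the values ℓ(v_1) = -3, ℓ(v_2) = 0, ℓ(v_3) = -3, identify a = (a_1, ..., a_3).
a = (0, -3, 0)

Write a = (a_1, ..., a_3) in the standard basis. For each basis vector v_i, ℓ(v_i) = <v_i, a> is a linear equation in the a_j's. Collect the n equations into a matrix system V a = ℓ, where row i of V is v_i (expressed in the standard basis). Since V is invertible (lower-triangular with 1s on the diagonal, up to permutation), solve by back-substitution:
  V =
[[1, 1, 1],
 [1, 0, 0],
 [1, 1, 0]]
  V a = (-3, 0, -3)
Solving gives a = (0, -3, 0).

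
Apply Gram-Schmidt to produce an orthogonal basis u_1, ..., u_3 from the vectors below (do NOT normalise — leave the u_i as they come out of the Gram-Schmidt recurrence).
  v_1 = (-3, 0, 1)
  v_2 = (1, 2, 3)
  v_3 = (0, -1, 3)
Orthogonal basis:
  u_1 = (-3, 0, 1)
  u_2 = (1, 2, 3)
  u_3 = (2/5, -2, 6/5)

Apply the Gram-Schmidt recurrence
  u_1 = v_1
  u_i = v_i − Σ_{j<i} ((v_i · u_j) / (u_j · u_j)) · u_j.

Step by step this gives:
  u_1 = (-3, 0, 1)
  u_2 = (1, 2, 3)
  u_3 = (2/5, -2, 6/5)

Orthogonality check:
  u_2 · u_1 = 0 (should be 0)
  u_3 · u_1 = 0 (should be 0)
  u_3 · u_2 = 0 (should be 0)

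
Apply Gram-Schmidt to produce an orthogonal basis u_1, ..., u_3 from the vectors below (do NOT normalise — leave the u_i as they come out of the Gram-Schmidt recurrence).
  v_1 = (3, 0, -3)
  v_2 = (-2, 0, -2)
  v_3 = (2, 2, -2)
Orthogonal basis:
  u_1 = (3, 0, -3)
  u_2 = (-2, 0, -2)
  u_3 = (0, 2, 0)

Apply the Gram-Schmidt recurrence
  u_1 = v_1
  u_i = v_i − Σ_{j<i} ((v_i · u_j) / (u_j · u_j)) · u_j.

Step by step this gives:
  u_1 = (3, 0, -3)
  u_2 = (-2, 0, -2)
  u_3 = (0, 2, 0)

Orthogonality check:
  u_2 · u_1 = 0 (should be 0)
  u_3 · u_1 = 0 (should be 0)
  u_3 · u_2 = 0 (should be 0)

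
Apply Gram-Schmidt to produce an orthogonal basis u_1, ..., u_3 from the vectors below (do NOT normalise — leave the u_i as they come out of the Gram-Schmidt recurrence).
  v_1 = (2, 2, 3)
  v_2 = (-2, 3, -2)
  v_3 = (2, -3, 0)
Orthogonal basis:
  u_1 = (2, 2, 3)
  u_2 = (-26/17, 59/17, -22/17)
  u_3 = (20/21, 40/273, -200/273)

Apply the Gram-Schmidt recurrence
  u_1 = v_1
  u_i = v_i − Σ_{j<i} ((v_i · u_j) / (u_j · u_j)) · u_j.

Step by step this gives:
  u_1 = (2, 2, 3)
  u_2 = (-26/17, 59/17, -22/17)
  u_3 = (20/21, 40/273, -200/273)

Orthogonality check:
  u_2 · u_1 = 0 (should be 0)
  u_3 · u_1 = 0 (should be 0)
  u_3 · u_2 = 0 (should be 0)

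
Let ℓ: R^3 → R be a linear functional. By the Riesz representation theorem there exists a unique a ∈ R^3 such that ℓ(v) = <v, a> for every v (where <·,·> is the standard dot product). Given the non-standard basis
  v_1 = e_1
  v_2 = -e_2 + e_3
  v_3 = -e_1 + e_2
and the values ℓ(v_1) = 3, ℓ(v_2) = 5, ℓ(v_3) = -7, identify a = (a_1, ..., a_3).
a = (3, -4, 1)

Write a = (a_1, ..., a_3) in the standard basis. For each basis vector v_i, ℓ(v_i) = <v_i, a> is a linear equation in the a_j's. Collect the n equations into a matrix system V a = ℓ, where row i of V is v_i (expressed in the standard basis). Since V is invertible (lower-triangular with 1s on the diagonal, up to permutation), solve by back-substitution:
  V =
[[1, 0, 0],
 [0, -1, 1],
 [-1, 1, 0]]
  V a = (3, 5, -7)
Solving gives a = (3, -4, 1).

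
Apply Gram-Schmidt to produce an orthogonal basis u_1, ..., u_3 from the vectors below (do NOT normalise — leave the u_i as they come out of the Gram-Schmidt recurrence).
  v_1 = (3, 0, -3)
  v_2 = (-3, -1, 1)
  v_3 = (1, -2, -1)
Orthogonal basis:
  u_1 = (3, 0, -3)
  u_2 = (-1, -1, -1)
  u_3 = (2/3, -4/3, 2/3)

Apply the Gram-Schmidt recurrence
  u_1 = v_1
  u_i = v_i − Σ_{j<i} ((v_i · u_j) / (u_j · u_j)) · u_j.

Step by step this gives:
  u_1 = (3, 0, -3)
  u_2 = (-1, -1, -1)
  u_3 = (2/3, -4/3, 2/3)

Orthogonality check:
  u_2 · u_1 = 0 (should be 0)
  u_3 · u_1 = 0 (should be 0)
  u_3 · u_2 = 0 (should be 0)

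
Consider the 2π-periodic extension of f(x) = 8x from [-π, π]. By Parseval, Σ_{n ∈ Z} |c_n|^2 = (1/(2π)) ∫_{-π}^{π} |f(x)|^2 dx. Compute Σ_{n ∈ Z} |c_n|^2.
Σ |c_n|^2 = 64π^2/3

Expand and integrate term by term over [-π, π]:
  ∫ (8x)^2 dx = 64·(2π^3/3); ∫ 2·8·(0)·x dx = 0 (odd integrand); ∫ 0^2 dx = 0·2π.
So (1/(2π)) ∫_{-π}^{π} (8x)^2 dx = 64π^2/3 + 0 = 64π^2/3.
Parseval ⇒ Σ |c_n|^2 = 64π^2/3.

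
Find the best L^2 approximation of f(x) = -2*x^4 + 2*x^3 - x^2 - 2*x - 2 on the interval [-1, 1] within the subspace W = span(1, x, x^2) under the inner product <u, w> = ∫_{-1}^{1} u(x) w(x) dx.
g(x) = -19*x^2/7 - 4*x/5 - 64/35

The best approximation g ∈ W is the orthogonal projection of f onto W. Writing g = a_0 + a_1 x + a_2 x^2, the coefficients solve the normal equations G · a = b where
  G_{ij} = <φ_i, φ_j> and b_i = <f, φ_i>, with φ_0 = 1, φ_1 = x, φ_2 = x^2.
G =
  [2, 0, 2/3]
  [0, 2/3, 0]
  [2/3, 0, 2/5],
b = (-82/15, -8/15, -242/105).
Solving gives a_0 = -64/35, a_1 = -4/5, a_2 = -19/7, so
  g(x) = -19*x^2/7 - 4*x/5 - 64/35.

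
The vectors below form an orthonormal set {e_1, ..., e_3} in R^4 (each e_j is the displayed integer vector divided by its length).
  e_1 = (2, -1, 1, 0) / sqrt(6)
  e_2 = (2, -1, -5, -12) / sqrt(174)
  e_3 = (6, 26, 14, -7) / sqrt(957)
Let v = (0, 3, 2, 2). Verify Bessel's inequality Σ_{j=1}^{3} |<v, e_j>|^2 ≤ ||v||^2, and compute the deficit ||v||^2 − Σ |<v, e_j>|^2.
Σ |<v, e_j>|^2 = 557/33; ||v||^2 = 17; deficit = 4/33

Write each e_j = u_j / sqrt(<u_j, u_j>) where u_j is the displayed integer vector. Then <v, e_j> = <v, u_j> / sqrt(<u_j, u_j>), so |<v, e_j>|^2 = <v, u_j>^2 / <u_j, u_j>.
Coefficients: <v, e_1> = -1/sqrt(6), <v, e_2> = -37/sqrt(174), <v, e_3> = 92/sqrt(957).
Square and sum: Σ |<v, e_j>|^2 = 557/33.
Compute ||v||^2 = v·v = 17.
Deficit = 17 − 557/33 = 4/33 ≥ 0, confirming Bessel's inequality. (The deficit equals ||v − Σ <v,e_j> e_j||^2, the squared distance from v to span{e_j}.)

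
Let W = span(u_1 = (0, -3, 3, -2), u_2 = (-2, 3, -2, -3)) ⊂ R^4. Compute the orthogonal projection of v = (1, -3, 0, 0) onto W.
proj_W(v) = (322/491, -888/491, 727/491, 213/491)

Set up U = [u_1 | ... | u_2] ∈ R^(4×2). The projector onto W = col(U) is P = U (U^T U)^(-1) U^T.
Compute U^T U =
  [22, -9]
  [-9, 26],
and U^T v = (9, -11).
Solve U^T U · c = U^T v for the coefficients: c = (135/491, -161/491). The projection is proj_W(v) = U c.
Check: (v - proj_W(v)) · u_1 = 0  (should be 0).
Check: (v - proj_W(v)) · u_2 = 0  (should be 0).
Result: proj_W(v) = (322/491, -888/491, 727/491, 213/491).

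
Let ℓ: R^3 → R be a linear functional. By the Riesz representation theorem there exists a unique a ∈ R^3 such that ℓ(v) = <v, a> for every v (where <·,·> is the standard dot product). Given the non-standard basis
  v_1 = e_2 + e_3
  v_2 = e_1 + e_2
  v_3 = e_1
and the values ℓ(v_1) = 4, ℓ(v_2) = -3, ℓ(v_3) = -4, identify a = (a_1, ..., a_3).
a = (-4, 1, 3)

Write a = (a_1, ..., a_3) in the standard basis. For each basis vector v_i, ℓ(v_i) = <v_i, a> is a linear equation in the a_j's. Collect the n equations into a matrix system V a = ℓ, where row i of V is v_i (expressed in the standard basis). Since V is invertible (lower-triangular with 1s on the diagonal, up to permutation), solve by back-substitution:
  V =
[[0, 1, 1],
 [1, 1, 0],
 [1, 0, 0]]
  V a = (4, -3, -4)
Solving gives a = (-4, 1, 3).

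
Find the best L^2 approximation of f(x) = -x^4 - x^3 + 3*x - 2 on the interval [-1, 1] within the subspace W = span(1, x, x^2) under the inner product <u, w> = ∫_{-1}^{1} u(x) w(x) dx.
g(x) = -6*x^2/7 + 12*x/5 - 67/35

The best approximation g ∈ W is the orthogonal projection of f onto W. Writing g = a_0 + a_1 x + a_2 x^2, the coefficients solve the normal equations G · a = b where
  G_{ij} = <φ_i, φ_j> and b_i = <f, φ_i>, with φ_0 = 1, φ_1 = x, φ_2 = x^2.
G =
  [2, 0, 2/3]
  [0, 2/3, 0]
  [2/3, 0, 2/5],
b = (-22/5, 8/5, -34/21).
Solving gives a_0 = -67/35, a_1 = 12/5, a_2 = -6/7, so
  g(x) = -6*x^2/7 + 12*x/5 - 67/35.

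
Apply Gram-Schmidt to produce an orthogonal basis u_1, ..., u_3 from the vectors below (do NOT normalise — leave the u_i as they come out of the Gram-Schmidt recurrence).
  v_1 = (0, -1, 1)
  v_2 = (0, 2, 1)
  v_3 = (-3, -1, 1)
Orthogonal basis:
  u_1 = (0, -1, 1)
  u_2 = (0, 3/2, 3/2)
  u_3 = (-3, 0, 0)

Apply the Gram-Schmidt recurrence
  u_1 = v_1
  u_i = v_i − Σ_{j<i} ((v_i · u_j) / (u_j · u_j)) · u_j.

Step by step this gives:
  u_1 = (0, -1, 1)
  u_2 = (0, 3/2, 3/2)
  u_3 = (-3, 0, 0)

Orthogonality check:
  u_2 · u_1 = 0 (should be 0)
  u_3 · u_1 = 0 (should be 0)
  u_3 · u_2 = 0 (should be 0)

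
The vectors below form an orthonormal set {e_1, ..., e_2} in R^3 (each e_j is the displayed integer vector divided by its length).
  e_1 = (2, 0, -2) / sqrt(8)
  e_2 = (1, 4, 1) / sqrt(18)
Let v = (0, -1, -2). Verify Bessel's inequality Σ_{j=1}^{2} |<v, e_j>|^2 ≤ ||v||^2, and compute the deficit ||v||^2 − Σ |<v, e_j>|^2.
Σ |<v, e_j>|^2 = 4; ||v||^2 = 5; deficit = 1

Write each e_j = u_j / sqrt(<u_j, u_j>) where u_j is the displayed integer vector. Then <v, e_j> = <v, u_j> / sqrt(<u_j, u_j>), so |<v, e_j>|^2 = <v, u_j>^2 / <u_j, u_j>.
Coefficients: <v, e_1> = 4/sqrt(8), <v, e_2> = -6/sqrt(18).
Square and sum: Σ |<v, e_j>|^2 = 4.
Compute ||v||^2 = v·v = 5.
Deficit = 5 − 4 = 1 ≥ 0, confirming Bessel's inequality. (The deficit equals ||v − Σ <v,e_j> e_j||^2, the squared distance from v to span{e_j}.)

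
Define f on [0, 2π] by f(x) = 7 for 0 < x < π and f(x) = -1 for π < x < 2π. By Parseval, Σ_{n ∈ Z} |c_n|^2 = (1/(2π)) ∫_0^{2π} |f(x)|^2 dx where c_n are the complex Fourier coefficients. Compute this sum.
Σ |c_n|^2 = 25

Parseval equates the L^2 energy of f (normalised by 1/(2π)) with the ℓ^2 sum of its Fourier coefficients: (1/(2π)) ∫_0^{2π} |f|^2 = Σ |c_n|^2.
Compute the left side: (1/(2π)) [∫_0^π 7^2 dx + ∫_π^{2π} (-1)^2 dx] = (1/(2π)) · (49π + 1π) = (49 + 1)/2 = 25.
So Σ_{n ∈ Z} |c_n|^2 = 25.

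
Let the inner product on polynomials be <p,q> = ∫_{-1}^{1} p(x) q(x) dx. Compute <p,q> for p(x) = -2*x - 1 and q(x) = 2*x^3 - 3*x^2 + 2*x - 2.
<p,q> = 26/15

Expand the product: p(x)·q(x) = -4*x^4 + 4*x^3 - x^2 + 2*x + 2.
∫_{-1}^{1} of each monomial x^k gives [2/(k+1) if k even, 0 if k odd]. Integrating term-by-term (or equivalently evaluating the antiderivative F(x) = -4*x^5/5 + x^4 - x^3/3 + x^2 + 2*x at the endpoints):
  F(1) − F(−1) = 43/15 − (17/15) = 26/15.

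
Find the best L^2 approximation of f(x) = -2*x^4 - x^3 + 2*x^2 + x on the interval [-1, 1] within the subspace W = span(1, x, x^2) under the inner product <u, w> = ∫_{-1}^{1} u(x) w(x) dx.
g(x) = 2*x^2/7 + 2*x/5 + 6/35

The best approximation g ∈ W is the orthogonal projection of f onto W. Writing g = a_0 + a_1 x + a_2 x^2, the coefficients solve the normal equations G · a = b where
  G_{ij} = <φ_i, φ_j> and b_i = <f, φ_i>, with φ_0 = 1, φ_1 = x, φ_2 = x^2.
G =
  [2, 0, 2/3]
  [0, 2/3, 0]
  [2/3, 0, 2/5],
b = (8/15, 4/15, 8/35).
Solving gives a_0 = 6/35, a_1 = 2/5, a_2 = 2/7, so
  g(x) = 2*x^2/7 + 2*x/5 + 6/35.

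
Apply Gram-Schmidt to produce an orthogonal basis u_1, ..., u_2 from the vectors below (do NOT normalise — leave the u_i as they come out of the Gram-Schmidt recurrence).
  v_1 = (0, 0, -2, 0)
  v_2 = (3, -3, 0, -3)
Orthogonal basis:
  u_1 = (0, 0, -2, 0)
  u_2 = (3, -3, 0, -3)

Apply the Gram-Schmidt recurrence
  u_1 = v_1
  u_i = v_i − Σ_{j<i} ((v_i · u_j) / (u_j · u_j)) · u_j.

Step by step this gives:
  u_1 = (0, 0, -2, 0)
  u_2 = (3, -3, 0, -3)

Orthogonality check:
  u_2 · u_1 = 0 (should be 0)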